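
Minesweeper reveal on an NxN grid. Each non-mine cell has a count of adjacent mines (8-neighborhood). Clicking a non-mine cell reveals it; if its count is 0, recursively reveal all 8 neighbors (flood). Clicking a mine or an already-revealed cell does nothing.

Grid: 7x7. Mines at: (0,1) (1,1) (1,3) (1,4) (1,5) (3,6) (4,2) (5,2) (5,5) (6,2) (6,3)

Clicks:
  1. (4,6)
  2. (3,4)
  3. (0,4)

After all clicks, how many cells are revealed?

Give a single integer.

Answer: 11

Derivation:
Click 1 (4,6) count=2: revealed 1 new [(4,6)] -> total=1
Click 2 (3,4) count=0: revealed 9 new [(2,3) (2,4) (2,5) (3,3) (3,4) (3,5) (4,3) (4,4) (4,5)] -> total=10
Click 3 (0,4) count=3: revealed 1 new [(0,4)] -> total=11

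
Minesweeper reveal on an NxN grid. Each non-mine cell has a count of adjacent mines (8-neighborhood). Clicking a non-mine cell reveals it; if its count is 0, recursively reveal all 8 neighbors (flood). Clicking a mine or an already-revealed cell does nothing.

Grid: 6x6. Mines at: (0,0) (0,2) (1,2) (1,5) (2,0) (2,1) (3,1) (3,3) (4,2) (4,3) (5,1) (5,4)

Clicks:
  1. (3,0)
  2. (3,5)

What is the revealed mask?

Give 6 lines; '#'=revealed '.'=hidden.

Click 1 (3,0) count=3: revealed 1 new [(3,0)] -> total=1
Click 2 (3,5) count=0: revealed 6 new [(2,4) (2,5) (3,4) (3,5) (4,4) (4,5)] -> total=7

Answer: ......
......
....##
#...##
....##
......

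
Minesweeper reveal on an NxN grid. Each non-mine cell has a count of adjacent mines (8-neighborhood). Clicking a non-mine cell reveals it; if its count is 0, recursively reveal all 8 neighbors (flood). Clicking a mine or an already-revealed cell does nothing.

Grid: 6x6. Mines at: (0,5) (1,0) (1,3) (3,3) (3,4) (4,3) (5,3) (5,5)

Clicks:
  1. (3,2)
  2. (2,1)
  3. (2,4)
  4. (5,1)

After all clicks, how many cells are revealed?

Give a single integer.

Answer: 13

Derivation:
Click 1 (3,2) count=2: revealed 1 new [(3,2)] -> total=1
Click 2 (2,1) count=1: revealed 1 new [(2,1)] -> total=2
Click 3 (2,4) count=3: revealed 1 new [(2,4)] -> total=3
Click 4 (5,1) count=0: revealed 10 new [(2,0) (2,2) (3,0) (3,1) (4,0) (4,1) (4,2) (5,0) (5,1) (5,2)] -> total=13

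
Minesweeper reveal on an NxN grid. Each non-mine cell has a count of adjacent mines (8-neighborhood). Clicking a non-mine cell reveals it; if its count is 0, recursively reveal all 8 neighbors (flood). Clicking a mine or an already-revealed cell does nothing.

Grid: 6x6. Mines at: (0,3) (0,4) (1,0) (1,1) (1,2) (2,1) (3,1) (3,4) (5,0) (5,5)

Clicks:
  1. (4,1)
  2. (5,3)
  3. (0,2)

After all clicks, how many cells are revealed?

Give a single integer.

Answer: 9

Derivation:
Click 1 (4,1) count=2: revealed 1 new [(4,1)] -> total=1
Click 2 (5,3) count=0: revealed 7 new [(4,2) (4,3) (4,4) (5,1) (5,2) (5,3) (5,4)] -> total=8
Click 3 (0,2) count=3: revealed 1 new [(0,2)] -> total=9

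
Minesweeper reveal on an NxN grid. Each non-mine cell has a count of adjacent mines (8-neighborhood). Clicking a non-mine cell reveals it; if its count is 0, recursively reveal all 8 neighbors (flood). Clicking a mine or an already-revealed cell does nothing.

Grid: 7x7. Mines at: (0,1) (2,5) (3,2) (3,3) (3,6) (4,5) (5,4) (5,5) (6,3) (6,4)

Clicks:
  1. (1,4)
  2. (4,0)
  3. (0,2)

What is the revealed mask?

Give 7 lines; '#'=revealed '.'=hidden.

Click 1 (1,4) count=1: revealed 1 new [(1,4)] -> total=1
Click 2 (4,0) count=0: revealed 15 new [(1,0) (1,1) (2,0) (2,1) (3,0) (3,1) (4,0) (4,1) (4,2) (5,0) (5,1) (5,2) (6,0) (6,1) (6,2)] -> total=16
Click 3 (0,2) count=1: revealed 1 new [(0,2)] -> total=17

Answer: ..#....
##..#..
##.....
##.....
###....
###....
###....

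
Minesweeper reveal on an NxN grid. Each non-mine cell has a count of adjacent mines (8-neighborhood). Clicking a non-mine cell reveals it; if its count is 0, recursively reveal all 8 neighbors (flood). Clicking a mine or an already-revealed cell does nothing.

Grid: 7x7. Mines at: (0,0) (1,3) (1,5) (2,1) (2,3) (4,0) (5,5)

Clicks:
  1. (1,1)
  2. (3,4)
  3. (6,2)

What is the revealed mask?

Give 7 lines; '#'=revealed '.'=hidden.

Answer: .......
.#.....
.......
.####..
.####..
#####..
#####..

Derivation:
Click 1 (1,1) count=2: revealed 1 new [(1,1)] -> total=1
Click 2 (3,4) count=1: revealed 1 new [(3,4)] -> total=2
Click 3 (6,2) count=0: revealed 17 new [(3,1) (3,2) (3,3) (4,1) (4,2) (4,3) (4,4) (5,0) (5,1) (5,2) (5,3) (5,4) (6,0) (6,1) (6,2) (6,3) (6,4)] -> total=19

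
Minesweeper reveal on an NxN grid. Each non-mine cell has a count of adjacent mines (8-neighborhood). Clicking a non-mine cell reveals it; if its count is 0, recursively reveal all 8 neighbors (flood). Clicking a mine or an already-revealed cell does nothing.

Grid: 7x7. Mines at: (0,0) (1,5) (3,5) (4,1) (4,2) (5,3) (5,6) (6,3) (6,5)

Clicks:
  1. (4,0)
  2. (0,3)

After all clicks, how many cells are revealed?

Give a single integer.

Answer: 20

Derivation:
Click 1 (4,0) count=1: revealed 1 new [(4,0)] -> total=1
Click 2 (0,3) count=0: revealed 19 new [(0,1) (0,2) (0,3) (0,4) (1,0) (1,1) (1,2) (1,3) (1,4) (2,0) (2,1) (2,2) (2,3) (2,4) (3,0) (3,1) (3,2) (3,3) (3,4)] -> total=20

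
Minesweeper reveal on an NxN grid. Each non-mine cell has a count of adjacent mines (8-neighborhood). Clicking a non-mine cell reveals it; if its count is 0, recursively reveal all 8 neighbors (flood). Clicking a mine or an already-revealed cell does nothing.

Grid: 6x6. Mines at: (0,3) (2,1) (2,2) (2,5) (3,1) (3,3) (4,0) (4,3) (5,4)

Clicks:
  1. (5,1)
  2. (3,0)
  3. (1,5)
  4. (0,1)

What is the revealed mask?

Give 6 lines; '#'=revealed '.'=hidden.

Click 1 (5,1) count=1: revealed 1 new [(5,1)] -> total=1
Click 2 (3,0) count=3: revealed 1 new [(3,0)] -> total=2
Click 3 (1,5) count=1: revealed 1 new [(1,5)] -> total=3
Click 4 (0,1) count=0: revealed 6 new [(0,0) (0,1) (0,2) (1,0) (1,1) (1,2)] -> total=9

Answer: ###...
###..#
......
#.....
......
.#....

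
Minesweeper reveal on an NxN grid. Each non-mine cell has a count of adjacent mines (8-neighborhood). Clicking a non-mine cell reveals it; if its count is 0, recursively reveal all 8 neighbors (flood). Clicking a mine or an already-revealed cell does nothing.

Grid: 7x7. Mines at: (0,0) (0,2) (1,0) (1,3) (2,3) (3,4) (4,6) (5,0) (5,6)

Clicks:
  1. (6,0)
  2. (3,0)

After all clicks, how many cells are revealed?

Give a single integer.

Answer: 24

Derivation:
Click 1 (6,0) count=1: revealed 1 new [(6,0)] -> total=1
Click 2 (3,0) count=0: revealed 23 new [(2,0) (2,1) (2,2) (3,0) (3,1) (3,2) (3,3) (4,0) (4,1) (4,2) (4,3) (4,4) (4,5) (5,1) (5,2) (5,3) (5,4) (5,5) (6,1) (6,2) (6,3) (6,4) (6,5)] -> total=24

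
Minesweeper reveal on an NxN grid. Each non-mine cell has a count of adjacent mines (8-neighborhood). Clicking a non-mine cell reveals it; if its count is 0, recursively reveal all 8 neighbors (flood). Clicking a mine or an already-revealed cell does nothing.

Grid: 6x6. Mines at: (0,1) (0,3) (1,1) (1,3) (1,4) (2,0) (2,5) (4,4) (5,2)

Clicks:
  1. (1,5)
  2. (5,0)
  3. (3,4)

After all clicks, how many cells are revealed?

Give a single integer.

Click 1 (1,5) count=2: revealed 1 new [(1,5)] -> total=1
Click 2 (5,0) count=0: revealed 6 new [(3,0) (3,1) (4,0) (4,1) (5,0) (5,1)] -> total=7
Click 3 (3,4) count=2: revealed 1 new [(3,4)] -> total=8

Answer: 8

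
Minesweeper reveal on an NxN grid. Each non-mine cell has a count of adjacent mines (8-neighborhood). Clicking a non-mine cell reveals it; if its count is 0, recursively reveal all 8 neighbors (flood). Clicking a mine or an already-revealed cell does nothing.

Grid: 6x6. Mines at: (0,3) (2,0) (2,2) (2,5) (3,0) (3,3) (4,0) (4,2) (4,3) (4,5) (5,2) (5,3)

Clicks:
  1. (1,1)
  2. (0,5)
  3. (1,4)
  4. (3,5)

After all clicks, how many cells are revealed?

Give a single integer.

Answer: 6

Derivation:
Click 1 (1,1) count=2: revealed 1 new [(1,1)] -> total=1
Click 2 (0,5) count=0: revealed 4 new [(0,4) (0,5) (1,4) (1,5)] -> total=5
Click 3 (1,4) count=2: revealed 0 new [(none)] -> total=5
Click 4 (3,5) count=2: revealed 1 new [(3,5)] -> total=6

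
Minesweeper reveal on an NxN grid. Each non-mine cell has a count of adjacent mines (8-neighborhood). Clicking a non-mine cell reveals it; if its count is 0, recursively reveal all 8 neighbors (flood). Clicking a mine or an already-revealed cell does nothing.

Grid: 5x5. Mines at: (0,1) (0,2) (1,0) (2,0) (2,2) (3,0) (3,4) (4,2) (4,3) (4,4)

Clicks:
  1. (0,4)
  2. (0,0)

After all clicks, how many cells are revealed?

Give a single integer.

Click 1 (0,4) count=0: revealed 6 new [(0,3) (0,4) (1,3) (1,4) (2,3) (2,4)] -> total=6
Click 2 (0,0) count=2: revealed 1 new [(0,0)] -> total=7

Answer: 7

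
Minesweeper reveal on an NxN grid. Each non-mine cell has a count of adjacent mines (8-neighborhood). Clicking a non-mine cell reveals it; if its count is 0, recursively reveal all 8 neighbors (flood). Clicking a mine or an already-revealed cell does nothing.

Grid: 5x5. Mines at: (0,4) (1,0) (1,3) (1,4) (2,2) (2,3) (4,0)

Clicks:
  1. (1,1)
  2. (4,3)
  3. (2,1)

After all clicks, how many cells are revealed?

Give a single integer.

Answer: 10

Derivation:
Click 1 (1,1) count=2: revealed 1 new [(1,1)] -> total=1
Click 2 (4,3) count=0: revealed 8 new [(3,1) (3,2) (3,3) (3,4) (4,1) (4,2) (4,3) (4,4)] -> total=9
Click 3 (2,1) count=2: revealed 1 new [(2,1)] -> total=10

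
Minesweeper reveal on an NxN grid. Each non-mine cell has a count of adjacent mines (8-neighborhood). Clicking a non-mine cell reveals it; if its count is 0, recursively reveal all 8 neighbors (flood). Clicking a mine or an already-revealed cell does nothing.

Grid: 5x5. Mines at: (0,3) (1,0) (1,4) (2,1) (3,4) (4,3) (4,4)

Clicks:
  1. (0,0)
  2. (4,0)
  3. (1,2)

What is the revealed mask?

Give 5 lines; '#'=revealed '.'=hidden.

Answer: #....
..#..
.....
###..
###..

Derivation:
Click 1 (0,0) count=1: revealed 1 new [(0,0)] -> total=1
Click 2 (4,0) count=0: revealed 6 new [(3,0) (3,1) (3,2) (4,0) (4,1) (4,2)] -> total=7
Click 3 (1,2) count=2: revealed 1 new [(1,2)] -> total=8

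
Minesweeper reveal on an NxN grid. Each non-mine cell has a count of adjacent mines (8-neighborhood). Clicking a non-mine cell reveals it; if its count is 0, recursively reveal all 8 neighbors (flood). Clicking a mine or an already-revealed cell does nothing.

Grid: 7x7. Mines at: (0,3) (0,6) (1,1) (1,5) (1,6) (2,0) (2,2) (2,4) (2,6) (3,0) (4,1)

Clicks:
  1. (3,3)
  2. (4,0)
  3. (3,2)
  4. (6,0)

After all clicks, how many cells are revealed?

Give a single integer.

Answer: 25

Derivation:
Click 1 (3,3) count=2: revealed 1 new [(3,3)] -> total=1
Click 2 (4,0) count=2: revealed 1 new [(4,0)] -> total=2
Click 3 (3,2) count=2: revealed 1 new [(3,2)] -> total=3
Click 4 (6,0) count=0: revealed 22 new [(3,4) (3,5) (3,6) (4,2) (4,3) (4,4) (4,5) (4,6) (5,0) (5,1) (5,2) (5,3) (5,4) (5,5) (5,6) (6,0) (6,1) (6,2) (6,3) (6,4) (6,5) (6,6)] -> total=25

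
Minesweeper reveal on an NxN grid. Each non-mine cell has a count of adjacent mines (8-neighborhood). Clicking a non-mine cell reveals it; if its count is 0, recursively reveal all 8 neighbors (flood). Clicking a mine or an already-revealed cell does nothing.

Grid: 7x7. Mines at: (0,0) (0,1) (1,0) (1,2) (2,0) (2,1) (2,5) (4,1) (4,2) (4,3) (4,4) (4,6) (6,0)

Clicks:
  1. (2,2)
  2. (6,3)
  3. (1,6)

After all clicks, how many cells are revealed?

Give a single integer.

Click 1 (2,2) count=2: revealed 1 new [(2,2)] -> total=1
Click 2 (6,3) count=0: revealed 12 new [(5,1) (5,2) (5,3) (5,4) (5,5) (5,6) (6,1) (6,2) (6,3) (6,4) (6,5) (6,6)] -> total=13
Click 3 (1,6) count=1: revealed 1 new [(1,6)] -> total=14

Answer: 14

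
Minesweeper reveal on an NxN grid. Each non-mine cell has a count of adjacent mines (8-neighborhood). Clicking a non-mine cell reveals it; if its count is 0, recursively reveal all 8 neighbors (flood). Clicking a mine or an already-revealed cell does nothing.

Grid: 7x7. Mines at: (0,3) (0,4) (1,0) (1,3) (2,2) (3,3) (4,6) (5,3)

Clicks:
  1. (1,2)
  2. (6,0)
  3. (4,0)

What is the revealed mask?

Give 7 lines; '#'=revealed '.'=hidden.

Click 1 (1,2) count=3: revealed 1 new [(1,2)] -> total=1
Click 2 (6,0) count=0: revealed 14 new [(2,0) (2,1) (3,0) (3,1) (3,2) (4,0) (4,1) (4,2) (5,0) (5,1) (5,2) (6,0) (6,1) (6,2)] -> total=15
Click 3 (4,0) count=0: revealed 0 new [(none)] -> total=15

Answer: .......
..#....
##.....
###....
###....
###....
###....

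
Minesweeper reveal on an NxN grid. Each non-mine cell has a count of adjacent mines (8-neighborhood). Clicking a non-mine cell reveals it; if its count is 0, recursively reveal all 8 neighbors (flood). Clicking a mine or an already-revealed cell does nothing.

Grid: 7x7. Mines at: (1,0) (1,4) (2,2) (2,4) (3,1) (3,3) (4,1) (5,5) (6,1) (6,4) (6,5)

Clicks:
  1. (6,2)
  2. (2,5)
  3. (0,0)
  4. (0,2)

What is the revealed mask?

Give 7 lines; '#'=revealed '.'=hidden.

Answer: ####...
.###...
.....#.
.......
.......
.......
..#....

Derivation:
Click 1 (6,2) count=1: revealed 1 new [(6,2)] -> total=1
Click 2 (2,5) count=2: revealed 1 new [(2,5)] -> total=2
Click 3 (0,0) count=1: revealed 1 new [(0,0)] -> total=3
Click 4 (0,2) count=0: revealed 6 new [(0,1) (0,2) (0,3) (1,1) (1,2) (1,3)] -> total=9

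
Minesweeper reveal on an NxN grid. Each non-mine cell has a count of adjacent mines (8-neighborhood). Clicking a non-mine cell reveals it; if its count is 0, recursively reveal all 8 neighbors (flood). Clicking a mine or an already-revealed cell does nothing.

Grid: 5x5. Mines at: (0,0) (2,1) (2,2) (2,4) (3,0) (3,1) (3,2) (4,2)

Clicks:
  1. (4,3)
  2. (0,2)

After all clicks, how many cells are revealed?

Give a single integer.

Click 1 (4,3) count=2: revealed 1 new [(4,3)] -> total=1
Click 2 (0,2) count=0: revealed 8 new [(0,1) (0,2) (0,3) (0,4) (1,1) (1,2) (1,3) (1,4)] -> total=9

Answer: 9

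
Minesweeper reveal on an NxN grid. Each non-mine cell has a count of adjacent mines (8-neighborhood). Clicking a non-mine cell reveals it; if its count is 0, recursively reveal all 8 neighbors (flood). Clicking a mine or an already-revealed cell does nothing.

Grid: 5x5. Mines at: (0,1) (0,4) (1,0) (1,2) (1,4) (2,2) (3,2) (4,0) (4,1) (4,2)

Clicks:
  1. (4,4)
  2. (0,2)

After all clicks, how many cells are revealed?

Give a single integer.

Answer: 7

Derivation:
Click 1 (4,4) count=0: revealed 6 new [(2,3) (2,4) (3,3) (3,4) (4,3) (4,4)] -> total=6
Click 2 (0,2) count=2: revealed 1 new [(0,2)] -> total=7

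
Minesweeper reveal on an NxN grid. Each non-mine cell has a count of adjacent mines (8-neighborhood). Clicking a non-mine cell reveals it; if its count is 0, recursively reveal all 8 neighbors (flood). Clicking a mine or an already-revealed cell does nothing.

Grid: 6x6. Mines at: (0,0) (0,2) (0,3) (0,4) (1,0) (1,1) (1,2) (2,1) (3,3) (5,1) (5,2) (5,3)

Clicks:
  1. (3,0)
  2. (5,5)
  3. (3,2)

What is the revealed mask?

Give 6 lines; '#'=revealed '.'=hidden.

Answer: ......
....##
....##
#.#.##
....##
....##

Derivation:
Click 1 (3,0) count=1: revealed 1 new [(3,0)] -> total=1
Click 2 (5,5) count=0: revealed 10 new [(1,4) (1,5) (2,4) (2,5) (3,4) (3,5) (4,4) (4,5) (5,4) (5,5)] -> total=11
Click 3 (3,2) count=2: revealed 1 new [(3,2)] -> total=12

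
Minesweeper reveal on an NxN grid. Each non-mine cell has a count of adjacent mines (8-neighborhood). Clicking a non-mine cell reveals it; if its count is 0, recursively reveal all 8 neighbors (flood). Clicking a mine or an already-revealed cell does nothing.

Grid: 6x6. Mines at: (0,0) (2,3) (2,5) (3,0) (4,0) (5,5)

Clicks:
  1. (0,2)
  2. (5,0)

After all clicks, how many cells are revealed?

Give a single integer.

Click 1 (0,2) count=0: revealed 10 new [(0,1) (0,2) (0,3) (0,4) (0,5) (1,1) (1,2) (1,3) (1,4) (1,5)] -> total=10
Click 2 (5,0) count=1: revealed 1 new [(5,0)] -> total=11

Answer: 11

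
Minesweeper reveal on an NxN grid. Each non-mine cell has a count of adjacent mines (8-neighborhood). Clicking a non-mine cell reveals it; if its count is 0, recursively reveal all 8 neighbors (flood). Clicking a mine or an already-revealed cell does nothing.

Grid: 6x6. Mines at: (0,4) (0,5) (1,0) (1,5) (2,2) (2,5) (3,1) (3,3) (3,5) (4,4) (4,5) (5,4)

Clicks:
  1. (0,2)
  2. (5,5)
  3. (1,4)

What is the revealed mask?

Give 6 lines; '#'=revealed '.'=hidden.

Click 1 (0,2) count=0: revealed 6 new [(0,1) (0,2) (0,3) (1,1) (1,2) (1,3)] -> total=6
Click 2 (5,5) count=3: revealed 1 new [(5,5)] -> total=7
Click 3 (1,4) count=4: revealed 1 new [(1,4)] -> total=8

Answer: .###..
.####.
......
......
......
.....#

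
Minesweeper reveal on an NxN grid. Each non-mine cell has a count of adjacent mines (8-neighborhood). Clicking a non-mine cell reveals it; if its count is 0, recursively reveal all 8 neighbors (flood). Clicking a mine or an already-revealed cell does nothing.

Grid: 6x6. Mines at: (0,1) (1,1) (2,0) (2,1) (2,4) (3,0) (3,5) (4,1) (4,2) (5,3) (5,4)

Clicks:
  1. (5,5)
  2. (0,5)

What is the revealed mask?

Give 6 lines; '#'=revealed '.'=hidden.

Click 1 (5,5) count=1: revealed 1 new [(5,5)] -> total=1
Click 2 (0,5) count=0: revealed 8 new [(0,2) (0,3) (0,4) (0,5) (1,2) (1,3) (1,4) (1,5)] -> total=9

Answer: ..####
..####
......
......
......
.....#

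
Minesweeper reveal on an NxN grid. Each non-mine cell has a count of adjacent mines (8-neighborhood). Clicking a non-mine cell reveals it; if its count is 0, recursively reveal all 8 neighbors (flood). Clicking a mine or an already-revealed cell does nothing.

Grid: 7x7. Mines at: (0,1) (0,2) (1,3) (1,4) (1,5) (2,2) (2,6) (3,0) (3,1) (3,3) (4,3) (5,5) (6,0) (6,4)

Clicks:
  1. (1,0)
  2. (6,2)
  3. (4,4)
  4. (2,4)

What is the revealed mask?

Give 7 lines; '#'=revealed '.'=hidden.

Answer: .......
#......
....#..
.......
....#..
.###...
.###...

Derivation:
Click 1 (1,0) count=1: revealed 1 new [(1,0)] -> total=1
Click 2 (6,2) count=0: revealed 6 new [(5,1) (5,2) (5,3) (6,1) (6,2) (6,3)] -> total=7
Click 3 (4,4) count=3: revealed 1 new [(4,4)] -> total=8
Click 4 (2,4) count=4: revealed 1 new [(2,4)] -> total=9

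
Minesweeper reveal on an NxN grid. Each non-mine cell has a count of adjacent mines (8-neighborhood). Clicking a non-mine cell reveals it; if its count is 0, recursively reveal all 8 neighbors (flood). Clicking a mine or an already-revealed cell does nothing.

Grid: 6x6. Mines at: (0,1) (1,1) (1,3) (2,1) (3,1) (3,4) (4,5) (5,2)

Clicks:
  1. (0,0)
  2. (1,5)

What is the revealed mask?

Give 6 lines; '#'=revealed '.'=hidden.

Click 1 (0,0) count=2: revealed 1 new [(0,0)] -> total=1
Click 2 (1,5) count=0: revealed 6 new [(0,4) (0,5) (1,4) (1,5) (2,4) (2,5)] -> total=7

Answer: #...##
....##
....##
......
......
......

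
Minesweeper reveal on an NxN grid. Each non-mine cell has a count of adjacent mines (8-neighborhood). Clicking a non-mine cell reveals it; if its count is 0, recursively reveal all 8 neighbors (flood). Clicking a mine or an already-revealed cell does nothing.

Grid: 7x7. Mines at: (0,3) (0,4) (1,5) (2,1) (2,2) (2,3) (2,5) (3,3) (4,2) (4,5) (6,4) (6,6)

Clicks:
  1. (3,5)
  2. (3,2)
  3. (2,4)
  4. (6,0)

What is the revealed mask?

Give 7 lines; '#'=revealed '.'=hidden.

Click 1 (3,5) count=2: revealed 1 new [(3,5)] -> total=1
Click 2 (3,2) count=5: revealed 1 new [(3,2)] -> total=2
Click 3 (2,4) count=4: revealed 1 new [(2,4)] -> total=3
Click 4 (6,0) count=0: revealed 12 new [(3,0) (3,1) (4,0) (4,1) (5,0) (5,1) (5,2) (5,3) (6,0) (6,1) (6,2) (6,3)] -> total=15

Answer: .......
.......
....#..
###..#.
##.....
####...
####...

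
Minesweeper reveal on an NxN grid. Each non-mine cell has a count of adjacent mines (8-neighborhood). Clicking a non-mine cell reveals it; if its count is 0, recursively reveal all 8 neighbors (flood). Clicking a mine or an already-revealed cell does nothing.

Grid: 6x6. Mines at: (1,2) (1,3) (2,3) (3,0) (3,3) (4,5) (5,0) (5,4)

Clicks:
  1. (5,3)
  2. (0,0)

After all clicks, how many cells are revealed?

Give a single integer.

Answer: 7

Derivation:
Click 1 (5,3) count=1: revealed 1 new [(5,3)] -> total=1
Click 2 (0,0) count=0: revealed 6 new [(0,0) (0,1) (1,0) (1,1) (2,0) (2,1)] -> total=7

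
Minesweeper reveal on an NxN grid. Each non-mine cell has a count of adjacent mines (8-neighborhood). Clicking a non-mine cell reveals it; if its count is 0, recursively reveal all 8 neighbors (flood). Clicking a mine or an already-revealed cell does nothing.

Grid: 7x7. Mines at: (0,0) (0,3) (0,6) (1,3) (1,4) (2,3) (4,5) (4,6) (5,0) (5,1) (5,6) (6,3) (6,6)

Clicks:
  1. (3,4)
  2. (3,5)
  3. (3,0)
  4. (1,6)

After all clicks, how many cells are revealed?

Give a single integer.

Answer: 15

Derivation:
Click 1 (3,4) count=2: revealed 1 new [(3,4)] -> total=1
Click 2 (3,5) count=2: revealed 1 new [(3,5)] -> total=2
Click 3 (3,0) count=0: revealed 12 new [(1,0) (1,1) (1,2) (2,0) (2,1) (2,2) (3,0) (3,1) (3,2) (4,0) (4,1) (4,2)] -> total=14
Click 4 (1,6) count=1: revealed 1 new [(1,6)] -> total=15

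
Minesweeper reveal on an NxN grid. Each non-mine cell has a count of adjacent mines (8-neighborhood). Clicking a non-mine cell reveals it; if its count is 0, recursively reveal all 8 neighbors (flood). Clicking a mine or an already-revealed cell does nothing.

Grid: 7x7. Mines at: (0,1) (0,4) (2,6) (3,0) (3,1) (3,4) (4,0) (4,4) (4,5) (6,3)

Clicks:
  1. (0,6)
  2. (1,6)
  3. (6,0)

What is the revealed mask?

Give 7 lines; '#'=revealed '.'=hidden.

Answer: .....##
.....##
.......
.......
.......
###....
###....

Derivation:
Click 1 (0,6) count=0: revealed 4 new [(0,5) (0,6) (1,5) (1,6)] -> total=4
Click 2 (1,6) count=1: revealed 0 new [(none)] -> total=4
Click 3 (6,0) count=0: revealed 6 new [(5,0) (5,1) (5,2) (6,0) (6,1) (6,2)] -> total=10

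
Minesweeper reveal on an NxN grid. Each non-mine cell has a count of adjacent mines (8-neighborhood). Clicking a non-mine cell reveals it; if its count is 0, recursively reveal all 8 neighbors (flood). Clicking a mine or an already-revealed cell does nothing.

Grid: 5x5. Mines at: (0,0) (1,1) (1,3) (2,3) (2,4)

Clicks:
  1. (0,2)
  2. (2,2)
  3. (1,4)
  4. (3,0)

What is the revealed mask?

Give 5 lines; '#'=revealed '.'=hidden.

Answer: ..#..
....#
###..
#####
#####

Derivation:
Click 1 (0,2) count=2: revealed 1 new [(0,2)] -> total=1
Click 2 (2,2) count=3: revealed 1 new [(2,2)] -> total=2
Click 3 (1,4) count=3: revealed 1 new [(1,4)] -> total=3
Click 4 (3,0) count=0: revealed 12 new [(2,0) (2,1) (3,0) (3,1) (3,2) (3,3) (3,4) (4,0) (4,1) (4,2) (4,3) (4,4)] -> total=15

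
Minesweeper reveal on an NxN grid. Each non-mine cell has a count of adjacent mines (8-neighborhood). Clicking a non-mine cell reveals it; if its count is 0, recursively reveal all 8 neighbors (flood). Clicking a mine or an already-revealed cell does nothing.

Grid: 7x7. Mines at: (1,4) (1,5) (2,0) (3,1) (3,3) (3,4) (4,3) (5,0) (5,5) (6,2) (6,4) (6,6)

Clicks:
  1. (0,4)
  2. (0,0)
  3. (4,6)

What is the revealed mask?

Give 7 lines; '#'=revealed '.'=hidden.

Answer: #####..
####...
.###...
.......
......#
.......
.......

Derivation:
Click 1 (0,4) count=2: revealed 1 new [(0,4)] -> total=1
Click 2 (0,0) count=0: revealed 11 new [(0,0) (0,1) (0,2) (0,3) (1,0) (1,1) (1,2) (1,3) (2,1) (2,2) (2,3)] -> total=12
Click 3 (4,6) count=1: revealed 1 new [(4,6)] -> total=13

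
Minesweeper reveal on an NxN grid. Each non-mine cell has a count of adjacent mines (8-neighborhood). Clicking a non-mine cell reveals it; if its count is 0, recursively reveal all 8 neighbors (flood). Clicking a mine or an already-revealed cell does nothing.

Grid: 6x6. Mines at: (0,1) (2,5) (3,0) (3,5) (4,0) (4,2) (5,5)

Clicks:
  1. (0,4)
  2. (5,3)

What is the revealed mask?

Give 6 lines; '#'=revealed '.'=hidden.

Click 1 (0,4) count=0: revealed 17 new [(0,2) (0,3) (0,4) (0,5) (1,1) (1,2) (1,3) (1,4) (1,5) (2,1) (2,2) (2,3) (2,4) (3,1) (3,2) (3,3) (3,4)] -> total=17
Click 2 (5,3) count=1: revealed 1 new [(5,3)] -> total=18

Answer: ..####
.#####
.####.
.####.
......
...#..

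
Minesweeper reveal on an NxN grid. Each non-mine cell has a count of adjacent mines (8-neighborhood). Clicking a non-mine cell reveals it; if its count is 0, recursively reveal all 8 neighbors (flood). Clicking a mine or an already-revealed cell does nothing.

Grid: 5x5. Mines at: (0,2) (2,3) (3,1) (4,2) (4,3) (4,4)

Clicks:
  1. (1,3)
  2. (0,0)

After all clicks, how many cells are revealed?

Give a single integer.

Click 1 (1,3) count=2: revealed 1 new [(1,3)] -> total=1
Click 2 (0,0) count=0: revealed 6 new [(0,0) (0,1) (1,0) (1,1) (2,0) (2,1)] -> total=7

Answer: 7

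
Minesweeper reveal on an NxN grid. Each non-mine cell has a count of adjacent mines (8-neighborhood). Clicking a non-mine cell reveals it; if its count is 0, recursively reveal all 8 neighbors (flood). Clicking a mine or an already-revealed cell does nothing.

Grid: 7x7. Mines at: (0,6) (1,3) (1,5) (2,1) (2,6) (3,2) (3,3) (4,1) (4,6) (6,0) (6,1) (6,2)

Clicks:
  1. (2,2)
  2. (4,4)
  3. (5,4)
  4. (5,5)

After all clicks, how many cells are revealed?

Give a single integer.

Answer: 12

Derivation:
Click 1 (2,2) count=4: revealed 1 new [(2,2)] -> total=1
Click 2 (4,4) count=1: revealed 1 new [(4,4)] -> total=2
Click 3 (5,4) count=0: revealed 10 new [(4,3) (4,5) (5,3) (5,4) (5,5) (5,6) (6,3) (6,4) (6,5) (6,6)] -> total=12
Click 4 (5,5) count=1: revealed 0 new [(none)] -> total=12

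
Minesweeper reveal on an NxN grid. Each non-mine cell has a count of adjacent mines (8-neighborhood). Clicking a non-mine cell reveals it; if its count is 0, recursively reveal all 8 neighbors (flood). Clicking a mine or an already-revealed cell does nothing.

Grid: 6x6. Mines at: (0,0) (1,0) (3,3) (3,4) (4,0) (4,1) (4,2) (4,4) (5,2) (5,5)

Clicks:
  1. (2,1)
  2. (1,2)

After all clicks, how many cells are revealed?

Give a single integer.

Answer: 15

Derivation:
Click 1 (2,1) count=1: revealed 1 new [(2,1)] -> total=1
Click 2 (1,2) count=0: revealed 14 new [(0,1) (0,2) (0,3) (0,4) (0,5) (1,1) (1,2) (1,3) (1,4) (1,5) (2,2) (2,3) (2,4) (2,5)] -> total=15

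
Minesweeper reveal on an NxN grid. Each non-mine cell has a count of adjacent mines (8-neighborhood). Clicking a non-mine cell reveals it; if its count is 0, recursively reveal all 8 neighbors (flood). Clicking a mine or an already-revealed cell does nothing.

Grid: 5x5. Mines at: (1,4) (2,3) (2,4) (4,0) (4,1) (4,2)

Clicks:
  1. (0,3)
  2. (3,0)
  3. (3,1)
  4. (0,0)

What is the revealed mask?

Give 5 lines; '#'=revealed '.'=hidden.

Answer: ####.
####.
###..
###..
.....

Derivation:
Click 1 (0,3) count=1: revealed 1 new [(0,3)] -> total=1
Click 2 (3,0) count=2: revealed 1 new [(3,0)] -> total=2
Click 3 (3,1) count=3: revealed 1 new [(3,1)] -> total=3
Click 4 (0,0) count=0: revealed 11 new [(0,0) (0,1) (0,2) (1,0) (1,1) (1,2) (1,3) (2,0) (2,1) (2,2) (3,2)] -> total=14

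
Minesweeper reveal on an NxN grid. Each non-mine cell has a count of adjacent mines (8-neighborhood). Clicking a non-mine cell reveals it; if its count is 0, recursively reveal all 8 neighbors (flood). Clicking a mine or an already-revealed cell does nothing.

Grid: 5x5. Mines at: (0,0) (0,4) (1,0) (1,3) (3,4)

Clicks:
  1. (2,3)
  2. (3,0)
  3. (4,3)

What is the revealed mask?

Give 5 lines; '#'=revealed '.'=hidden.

Answer: .....
.....
####.
####.
####.

Derivation:
Click 1 (2,3) count=2: revealed 1 new [(2,3)] -> total=1
Click 2 (3,0) count=0: revealed 11 new [(2,0) (2,1) (2,2) (3,0) (3,1) (3,2) (3,3) (4,0) (4,1) (4,2) (4,3)] -> total=12
Click 3 (4,3) count=1: revealed 0 new [(none)] -> total=12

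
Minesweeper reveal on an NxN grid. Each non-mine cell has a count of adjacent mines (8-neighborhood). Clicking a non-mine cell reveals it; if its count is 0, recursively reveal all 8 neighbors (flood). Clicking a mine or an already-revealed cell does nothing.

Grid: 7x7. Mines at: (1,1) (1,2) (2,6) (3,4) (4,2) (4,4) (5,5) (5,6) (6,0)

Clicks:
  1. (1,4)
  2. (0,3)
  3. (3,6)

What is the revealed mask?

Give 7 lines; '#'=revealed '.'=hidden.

Answer: ...####
...####
...###.
......#
.......
.......
.......

Derivation:
Click 1 (1,4) count=0: revealed 11 new [(0,3) (0,4) (0,5) (0,6) (1,3) (1,4) (1,5) (1,6) (2,3) (2,4) (2,5)] -> total=11
Click 2 (0,3) count=1: revealed 0 new [(none)] -> total=11
Click 3 (3,6) count=1: revealed 1 new [(3,6)] -> total=12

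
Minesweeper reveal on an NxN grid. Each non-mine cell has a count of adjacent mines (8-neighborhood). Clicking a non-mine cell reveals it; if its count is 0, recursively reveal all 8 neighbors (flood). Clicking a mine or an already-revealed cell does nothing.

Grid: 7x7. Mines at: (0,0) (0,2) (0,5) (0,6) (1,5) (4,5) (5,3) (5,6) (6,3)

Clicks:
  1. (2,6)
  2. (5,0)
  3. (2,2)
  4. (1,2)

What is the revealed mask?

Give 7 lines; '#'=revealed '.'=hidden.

Click 1 (2,6) count=1: revealed 1 new [(2,6)] -> total=1
Click 2 (5,0) count=0: revealed 26 new [(1,0) (1,1) (1,2) (1,3) (1,4) (2,0) (2,1) (2,2) (2,3) (2,4) (3,0) (3,1) (3,2) (3,3) (3,4) (4,0) (4,1) (4,2) (4,3) (4,4) (5,0) (5,1) (5,2) (6,0) (6,1) (6,2)] -> total=27
Click 3 (2,2) count=0: revealed 0 new [(none)] -> total=27
Click 4 (1,2) count=1: revealed 0 new [(none)] -> total=27

Answer: .......
#####..
#####.#
#####..
#####..
###....
###....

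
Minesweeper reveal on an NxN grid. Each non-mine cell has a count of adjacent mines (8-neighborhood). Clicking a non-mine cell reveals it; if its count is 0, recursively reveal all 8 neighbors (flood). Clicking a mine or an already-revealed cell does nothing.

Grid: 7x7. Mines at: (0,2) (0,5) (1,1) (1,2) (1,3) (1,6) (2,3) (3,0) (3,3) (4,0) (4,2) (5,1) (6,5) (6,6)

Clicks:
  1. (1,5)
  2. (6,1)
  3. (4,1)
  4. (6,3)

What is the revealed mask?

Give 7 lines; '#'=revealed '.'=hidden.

Answer: .......
.....#.
.......
.......
.#.....
..###..
.####..

Derivation:
Click 1 (1,5) count=2: revealed 1 new [(1,5)] -> total=1
Click 2 (6,1) count=1: revealed 1 new [(6,1)] -> total=2
Click 3 (4,1) count=4: revealed 1 new [(4,1)] -> total=3
Click 4 (6,3) count=0: revealed 6 new [(5,2) (5,3) (5,4) (6,2) (6,3) (6,4)] -> total=9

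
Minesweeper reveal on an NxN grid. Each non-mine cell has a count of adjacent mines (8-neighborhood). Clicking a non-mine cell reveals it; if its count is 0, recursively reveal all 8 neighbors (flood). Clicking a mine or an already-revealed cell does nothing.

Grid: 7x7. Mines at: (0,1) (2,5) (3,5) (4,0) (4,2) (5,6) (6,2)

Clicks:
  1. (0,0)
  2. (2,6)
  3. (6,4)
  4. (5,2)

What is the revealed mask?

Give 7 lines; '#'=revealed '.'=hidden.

Click 1 (0,0) count=1: revealed 1 new [(0,0)] -> total=1
Click 2 (2,6) count=2: revealed 1 new [(2,6)] -> total=2
Click 3 (6,4) count=0: revealed 9 new [(4,3) (4,4) (4,5) (5,3) (5,4) (5,5) (6,3) (6,4) (6,5)] -> total=11
Click 4 (5,2) count=2: revealed 1 new [(5,2)] -> total=12

Answer: #......
.......
......#
.......
...###.
..####.
...###.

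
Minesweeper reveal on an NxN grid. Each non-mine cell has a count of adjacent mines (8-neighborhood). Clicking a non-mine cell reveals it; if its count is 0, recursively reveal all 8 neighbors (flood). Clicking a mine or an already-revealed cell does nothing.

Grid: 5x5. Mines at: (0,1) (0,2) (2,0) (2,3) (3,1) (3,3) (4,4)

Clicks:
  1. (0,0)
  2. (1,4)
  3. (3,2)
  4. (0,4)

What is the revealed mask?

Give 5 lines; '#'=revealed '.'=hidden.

Answer: #..##
...##
.....
..#..
.....

Derivation:
Click 1 (0,0) count=1: revealed 1 new [(0,0)] -> total=1
Click 2 (1,4) count=1: revealed 1 new [(1,4)] -> total=2
Click 3 (3,2) count=3: revealed 1 new [(3,2)] -> total=3
Click 4 (0,4) count=0: revealed 3 new [(0,3) (0,4) (1,3)] -> total=6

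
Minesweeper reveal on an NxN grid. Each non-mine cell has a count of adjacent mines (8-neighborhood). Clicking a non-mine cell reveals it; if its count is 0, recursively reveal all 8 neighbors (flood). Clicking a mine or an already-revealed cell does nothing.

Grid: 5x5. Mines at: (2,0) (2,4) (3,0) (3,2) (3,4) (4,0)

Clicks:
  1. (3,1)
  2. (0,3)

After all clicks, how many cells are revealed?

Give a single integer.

Answer: 14

Derivation:
Click 1 (3,1) count=4: revealed 1 new [(3,1)] -> total=1
Click 2 (0,3) count=0: revealed 13 new [(0,0) (0,1) (0,2) (0,3) (0,4) (1,0) (1,1) (1,2) (1,3) (1,4) (2,1) (2,2) (2,3)] -> total=14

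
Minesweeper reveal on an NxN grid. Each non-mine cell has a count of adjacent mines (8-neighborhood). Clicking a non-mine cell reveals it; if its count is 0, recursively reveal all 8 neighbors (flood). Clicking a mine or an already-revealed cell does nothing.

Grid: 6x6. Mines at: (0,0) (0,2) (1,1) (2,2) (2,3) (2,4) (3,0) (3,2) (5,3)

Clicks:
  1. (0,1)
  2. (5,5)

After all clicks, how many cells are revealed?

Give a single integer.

Click 1 (0,1) count=3: revealed 1 new [(0,1)] -> total=1
Click 2 (5,5) count=0: revealed 6 new [(3,4) (3,5) (4,4) (4,5) (5,4) (5,5)] -> total=7

Answer: 7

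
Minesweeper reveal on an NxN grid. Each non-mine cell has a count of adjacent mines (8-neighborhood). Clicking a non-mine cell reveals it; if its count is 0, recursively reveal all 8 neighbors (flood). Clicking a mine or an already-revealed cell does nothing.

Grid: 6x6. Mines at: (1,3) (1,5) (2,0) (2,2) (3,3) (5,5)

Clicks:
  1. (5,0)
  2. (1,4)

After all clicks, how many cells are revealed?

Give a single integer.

Click 1 (5,0) count=0: revealed 13 new [(3,0) (3,1) (3,2) (4,0) (4,1) (4,2) (4,3) (4,4) (5,0) (5,1) (5,2) (5,3) (5,4)] -> total=13
Click 2 (1,4) count=2: revealed 1 new [(1,4)] -> total=14

Answer: 14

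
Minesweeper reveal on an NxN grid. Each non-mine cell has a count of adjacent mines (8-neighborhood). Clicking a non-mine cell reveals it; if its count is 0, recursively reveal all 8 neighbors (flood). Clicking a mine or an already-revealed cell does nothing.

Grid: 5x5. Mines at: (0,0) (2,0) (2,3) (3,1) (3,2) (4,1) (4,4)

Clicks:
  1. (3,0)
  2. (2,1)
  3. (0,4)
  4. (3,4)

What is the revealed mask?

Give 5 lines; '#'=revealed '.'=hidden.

Answer: .####
.####
.#...
#...#
.....

Derivation:
Click 1 (3,0) count=3: revealed 1 new [(3,0)] -> total=1
Click 2 (2,1) count=3: revealed 1 new [(2,1)] -> total=2
Click 3 (0,4) count=0: revealed 8 new [(0,1) (0,2) (0,3) (0,4) (1,1) (1,2) (1,3) (1,4)] -> total=10
Click 4 (3,4) count=2: revealed 1 new [(3,4)] -> total=11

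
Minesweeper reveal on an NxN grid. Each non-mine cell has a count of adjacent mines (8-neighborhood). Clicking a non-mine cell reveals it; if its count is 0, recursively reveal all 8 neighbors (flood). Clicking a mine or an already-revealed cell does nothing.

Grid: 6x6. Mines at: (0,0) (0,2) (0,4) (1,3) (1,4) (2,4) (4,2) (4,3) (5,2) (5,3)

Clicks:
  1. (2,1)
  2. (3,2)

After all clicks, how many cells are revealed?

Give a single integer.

Answer: 13

Derivation:
Click 1 (2,1) count=0: revealed 13 new [(1,0) (1,1) (1,2) (2,0) (2,1) (2,2) (3,0) (3,1) (3,2) (4,0) (4,1) (5,0) (5,1)] -> total=13
Click 2 (3,2) count=2: revealed 0 new [(none)] -> total=13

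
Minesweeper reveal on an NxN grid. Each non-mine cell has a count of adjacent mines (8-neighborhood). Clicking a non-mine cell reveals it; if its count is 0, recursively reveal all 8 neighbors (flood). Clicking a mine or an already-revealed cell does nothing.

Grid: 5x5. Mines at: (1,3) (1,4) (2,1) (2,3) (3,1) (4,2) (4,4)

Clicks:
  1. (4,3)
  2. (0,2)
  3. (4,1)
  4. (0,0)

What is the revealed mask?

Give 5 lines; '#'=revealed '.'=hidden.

Answer: ###..
###..
.....
.....
.#.#.

Derivation:
Click 1 (4,3) count=2: revealed 1 new [(4,3)] -> total=1
Click 2 (0,2) count=1: revealed 1 new [(0,2)] -> total=2
Click 3 (4,1) count=2: revealed 1 new [(4,1)] -> total=3
Click 4 (0,0) count=0: revealed 5 new [(0,0) (0,1) (1,0) (1,1) (1,2)] -> total=8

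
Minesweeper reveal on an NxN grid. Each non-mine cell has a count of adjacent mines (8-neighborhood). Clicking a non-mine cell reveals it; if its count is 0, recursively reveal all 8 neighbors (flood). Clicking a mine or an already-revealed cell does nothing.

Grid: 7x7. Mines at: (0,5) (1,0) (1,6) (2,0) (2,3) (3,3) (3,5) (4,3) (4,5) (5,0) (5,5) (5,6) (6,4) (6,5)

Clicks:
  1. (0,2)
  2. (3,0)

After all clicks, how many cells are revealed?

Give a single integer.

Answer: 9

Derivation:
Click 1 (0,2) count=0: revealed 8 new [(0,1) (0,2) (0,3) (0,4) (1,1) (1,2) (1,3) (1,4)] -> total=8
Click 2 (3,0) count=1: revealed 1 new [(3,0)] -> total=9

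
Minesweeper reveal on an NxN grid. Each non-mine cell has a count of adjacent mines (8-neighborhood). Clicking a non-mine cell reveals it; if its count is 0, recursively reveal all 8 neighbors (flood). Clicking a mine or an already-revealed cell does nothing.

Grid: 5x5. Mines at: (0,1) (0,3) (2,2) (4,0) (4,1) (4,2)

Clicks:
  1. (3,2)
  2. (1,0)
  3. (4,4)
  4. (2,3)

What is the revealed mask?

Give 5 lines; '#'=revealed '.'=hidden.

Click 1 (3,2) count=3: revealed 1 new [(3,2)] -> total=1
Click 2 (1,0) count=1: revealed 1 new [(1,0)] -> total=2
Click 3 (4,4) count=0: revealed 8 new [(1,3) (1,4) (2,3) (2,4) (3,3) (3,4) (4,3) (4,4)] -> total=10
Click 4 (2,3) count=1: revealed 0 new [(none)] -> total=10

Answer: .....
#..##
...##
..###
...##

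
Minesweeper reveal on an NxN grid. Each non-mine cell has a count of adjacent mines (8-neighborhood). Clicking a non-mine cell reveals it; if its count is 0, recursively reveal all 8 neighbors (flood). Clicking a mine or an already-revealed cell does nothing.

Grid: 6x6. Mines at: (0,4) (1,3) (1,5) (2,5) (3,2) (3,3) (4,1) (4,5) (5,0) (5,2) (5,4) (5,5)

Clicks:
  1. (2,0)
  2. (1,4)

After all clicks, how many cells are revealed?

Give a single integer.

Answer: 12

Derivation:
Click 1 (2,0) count=0: revealed 11 new [(0,0) (0,1) (0,2) (1,0) (1,1) (1,2) (2,0) (2,1) (2,2) (3,0) (3,1)] -> total=11
Click 2 (1,4) count=4: revealed 1 new [(1,4)] -> total=12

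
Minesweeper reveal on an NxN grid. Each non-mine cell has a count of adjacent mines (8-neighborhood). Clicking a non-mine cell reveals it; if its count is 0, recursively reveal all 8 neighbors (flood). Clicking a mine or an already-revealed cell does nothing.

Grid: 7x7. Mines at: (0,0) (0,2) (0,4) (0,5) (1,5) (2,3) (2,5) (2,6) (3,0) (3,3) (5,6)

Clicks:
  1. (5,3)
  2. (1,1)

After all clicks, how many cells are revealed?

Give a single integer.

Answer: 19

Derivation:
Click 1 (5,3) count=0: revealed 18 new [(4,0) (4,1) (4,2) (4,3) (4,4) (4,5) (5,0) (5,1) (5,2) (5,3) (5,4) (5,5) (6,0) (6,1) (6,2) (6,3) (6,4) (6,5)] -> total=18
Click 2 (1,1) count=2: revealed 1 new [(1,1)] -> total=19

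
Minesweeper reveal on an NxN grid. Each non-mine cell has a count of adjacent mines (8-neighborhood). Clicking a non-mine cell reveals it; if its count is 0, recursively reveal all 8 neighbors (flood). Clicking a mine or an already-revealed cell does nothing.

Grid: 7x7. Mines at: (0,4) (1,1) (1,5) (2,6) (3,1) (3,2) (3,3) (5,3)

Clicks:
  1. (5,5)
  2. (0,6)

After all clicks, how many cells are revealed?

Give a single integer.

Click 1 (5,5) count=0: revealed 12 new [(3,4) (3,5) (3,6) (4,4) (4,5) (4,6) (5,4) (5,5) (5,6) (6,4) (6,5) (6,6)] -> total=12
Click 2 (0,6) count=1: revealed 1 new [(0,6)] -> total=13

Answer: 13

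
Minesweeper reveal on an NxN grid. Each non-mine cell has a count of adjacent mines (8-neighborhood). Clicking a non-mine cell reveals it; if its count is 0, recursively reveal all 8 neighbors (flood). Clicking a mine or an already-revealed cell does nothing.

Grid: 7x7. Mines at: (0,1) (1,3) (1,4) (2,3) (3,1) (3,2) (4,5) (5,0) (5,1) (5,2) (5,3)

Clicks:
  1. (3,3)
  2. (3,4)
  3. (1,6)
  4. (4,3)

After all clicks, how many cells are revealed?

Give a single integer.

Answer: 11

Derivation:
Click 1 (3,3) count=2: revealed 1 new [(3,3)] -> total=1
Click 2 (3,4) count=2: revealed 1 new [(3,4)] -> total=2
Click 3 (1,6) count=0: revealed 8 new [(0,5) (0,6) (1,5) (1,6) (2,5) (2,6) (3,5) (3,6)] -> total=10
Click 4 (4,3) count=3: revealed 1 new [(4,3)] -> total=11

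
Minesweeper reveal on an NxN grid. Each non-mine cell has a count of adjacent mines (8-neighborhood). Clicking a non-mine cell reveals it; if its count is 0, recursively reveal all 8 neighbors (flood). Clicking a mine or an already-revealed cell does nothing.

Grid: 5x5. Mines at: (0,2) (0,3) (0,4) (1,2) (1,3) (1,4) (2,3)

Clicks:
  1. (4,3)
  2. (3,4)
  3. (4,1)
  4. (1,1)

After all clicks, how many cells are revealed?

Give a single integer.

Answer: 17

Derivation:
Click 1 (4,3) count=0: revealed 17 new [(0,0) (0,1) (1,0) (1,1) (2,0) (2,1) (2,2) (3,0) (3,1) (3,2) (3,3) (3,4) (4,0) (4,1) (4,2) (4,3) (4,4)] -> total=17
Click 2 (3,4) count=1: revealed 0 new [(none)] -> total=17
Click 3 (4,1) count=0: revealed 0 new [(none)] -> total=17
Click 4 (1,1) count=2: revealed 0 new [(none)] -> total=17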